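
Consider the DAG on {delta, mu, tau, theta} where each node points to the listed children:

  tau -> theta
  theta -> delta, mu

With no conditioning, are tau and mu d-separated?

There is one path between tau and mu:
Path 1: tau → theta → mu
  theta is a chain and theta is not conditioned on — no node blocks this path, so it is active.
Because an active path exists, tau and mu are not d-separated.

No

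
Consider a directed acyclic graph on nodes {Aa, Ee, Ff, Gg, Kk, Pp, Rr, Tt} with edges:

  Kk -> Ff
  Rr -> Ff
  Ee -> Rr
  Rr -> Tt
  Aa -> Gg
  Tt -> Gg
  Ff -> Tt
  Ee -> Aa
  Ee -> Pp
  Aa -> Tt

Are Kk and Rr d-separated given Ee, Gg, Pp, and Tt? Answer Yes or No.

4 paths connect Kk and Rr; each must be blocked for d-separation to hold:
Path 1: Kk → Ff ← Rr
  Ff is a collider and its descendant Gg is conditioned on, which opens it — no node blocks this path, so it is active.
Path 2: Kk → Ff → Tt ← Aa ← Ee → Rr
  Ee is a fork here and Ee is conditioned on, so the path is blocked at Ee.
Path 3: Kk → Ff → Tt → Gg ← Aa ← Ee → Rr
  Tt is a chain here and Tt is conditioned on, so the path is blocked at Tt.
Path 4: Kk → Ff → Tt ← Rr
  Ff is a chain and Ff is not conditioned on; Tt is a collider and Tt is conditioned on, which opens it — no node blocks this path, so it is active.
Since the path Kk → Ff ← Rr is active, Kk and Rr are not d-separated given {Ee, Gg, Pp, Tt}.

No — Kk and Rr are not d-separated given {Ee, Gg, Pp, Tt}.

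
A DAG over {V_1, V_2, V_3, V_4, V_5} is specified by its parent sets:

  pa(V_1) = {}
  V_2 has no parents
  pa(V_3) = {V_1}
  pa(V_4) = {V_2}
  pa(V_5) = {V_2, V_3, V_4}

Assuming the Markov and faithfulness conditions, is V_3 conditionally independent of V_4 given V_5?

We examine all 2 paths between V_3 and V_4:
  1. V_3 → V_5 ← V_4 — V_5:collider[open] ⇒ active
  2. V_3 → V_5 ← V_2 → V_4 — V_5:collider[open]; V_2:fork[open] ⇒ active
At least one path is unblocked, so d-separation fails.

No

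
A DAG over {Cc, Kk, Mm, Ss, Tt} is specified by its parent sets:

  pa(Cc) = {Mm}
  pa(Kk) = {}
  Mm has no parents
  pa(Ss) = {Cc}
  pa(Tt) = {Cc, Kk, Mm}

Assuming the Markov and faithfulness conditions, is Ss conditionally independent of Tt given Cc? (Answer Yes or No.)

There are 2 undirected paths between Ss and Tt; checking each against the conditioning set {Cc}:
  1. Ss ← Cc → Tt — Cc:fork[blocks] ⇒ blocked
  2. Ss ← Cc ← Mm → Tt — Cc:chain[blocks]; Mm:fork[open] ⇒ blocked
All paths are blocked; Ss ⊥ Tt | {Cc} holds.

Yes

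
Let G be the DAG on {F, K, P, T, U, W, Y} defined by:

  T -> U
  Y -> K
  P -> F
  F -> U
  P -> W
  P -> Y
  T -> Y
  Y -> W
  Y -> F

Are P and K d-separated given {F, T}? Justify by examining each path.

No

We examine all 4 paths between P and K:
Path 1: P → W ← Y → K
  W is a collider here and neither W nor any of its descendants is conditioned on, so the collider stays closed — the path is blocked at W.
Path 2: P → F ← Y → K
  F is a collider and F is conditioned on, which opens it; Y is a fork and Y is not conditioned on — no node blocks this path, so it is active.
Path 3: P → F → U ← T → Y → K
  F is a chain here and F is conditioned on, so the path is blocked at F.
Path 4: P → Y → K
  Y is a chain and Y is not conditioned on — no node blocks this path, so it is active.
At least one path is unblocked, so d-separation fails.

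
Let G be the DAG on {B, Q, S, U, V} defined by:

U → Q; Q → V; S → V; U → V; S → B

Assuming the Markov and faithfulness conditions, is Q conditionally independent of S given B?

Yes

There are 2 undirected paths between Q and S; checking each against the conditioning set {B}:
Path 1: Q ← U → V ← S
  V is a collider here and neither V nor any of its descendants is conditioned on, so the collider stays closed — the path is blocked at V.
Path 2: Q → V ← S
  V is a collider here and neither V nor any of its descendants is conditioned on, so the collider stays closed — the path is blocked at V.
Every path is blocked, so Q and S are d-separated given {B}.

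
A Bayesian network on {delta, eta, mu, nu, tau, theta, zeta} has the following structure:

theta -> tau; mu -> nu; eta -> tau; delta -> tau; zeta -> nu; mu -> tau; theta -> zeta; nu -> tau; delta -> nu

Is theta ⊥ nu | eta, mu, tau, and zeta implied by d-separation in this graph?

We examine all 4 paths between theta and nu:
  1. theta → zeta → nu — zeta:chain[blocks] ⇒ blocked
  2. theta → tau ← delta → nu — tau:collider[open]; delta:fork[open] ⇒ active
  3. theta → tau ← mu → nu — tau:collider[open]; mu:fork[blocks] ⇒ blocked
  4. theta → tau ← nu — tau:collider[open] ⇒ active
At least one path is unblocked, so d-separation fails.

No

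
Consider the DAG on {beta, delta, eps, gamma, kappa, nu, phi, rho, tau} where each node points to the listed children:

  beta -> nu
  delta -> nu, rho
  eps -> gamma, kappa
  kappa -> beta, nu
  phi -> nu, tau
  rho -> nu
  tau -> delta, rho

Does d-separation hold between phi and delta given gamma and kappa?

No

6 paths connect phi and delta; each must be blocked for d-separation to hold:
  1. phi → nu ← rho ← tau → delta — nu:collider[blocks]; rho:chain[open]; tau:fork[open] ⇒ blocked
  2. phi → nu ← rho ← delta — nu:collider[blocks]; rho:chain[open] ⇒ blocked
  3. phi → nu ← delta — nu:collider[blocks] ⇒ blocked
  4. phi → tau → rho → nu ← delta — tau:chain[open]; rho:chain[open]; nu:collider[blocks] ⇒ blocked
  5. phi → tau → rho ← delta — tau:chain[open]; rho:collider[blocks] ⇒ blocked
  6. phi → tau → delta — tau:chain[open] ⇒ active
Because an active path exists, phi and delta are not d-separated.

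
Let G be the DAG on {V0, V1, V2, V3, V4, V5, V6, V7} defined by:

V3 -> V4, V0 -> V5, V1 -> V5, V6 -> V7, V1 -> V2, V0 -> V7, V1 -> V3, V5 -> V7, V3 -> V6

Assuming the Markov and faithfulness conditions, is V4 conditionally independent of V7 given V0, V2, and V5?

No — V4 and V7 are not d-separated given {V0, V2, V5}.

3 paths connect V4 and V7; each must be blocked for d-separation to hold:
Path 1: V4 ← V3 → V6 → V7
  V3 is a fork and V3 is not conditioned on; V6 is a chain and V6 is not conditioned on — no node blocks this path, so it is active.
Path 2: V4 ← V3 ← V1 → V5 → V7
  V5 is a chain here and V5 is conditioned on, so the path is blocked at V5.
Path 3: V4 ← V3 ← V1 → V5 ← V0 → V7
  V0 is a fork here and V0 is conditioned on, so the path is blocked at V0.
Because an active path exists, V4 and V7 are not d-separated.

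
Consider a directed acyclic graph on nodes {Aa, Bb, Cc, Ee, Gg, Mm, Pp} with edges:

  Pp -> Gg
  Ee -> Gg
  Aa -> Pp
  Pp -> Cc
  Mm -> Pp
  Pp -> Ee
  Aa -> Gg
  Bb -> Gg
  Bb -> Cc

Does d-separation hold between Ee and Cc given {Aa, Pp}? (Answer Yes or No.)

Yes

We examine all 6 paths between Ee and Cc:
Path 1: Ee → Gg ← Bb → Cc
  Gg is a collider here and neither Gg nor any of its descendants is conditioned on, so the collider stays closed — the path is blocked at Gg.
Path 2: Ee → Gg ← Aa → Pp → Cc
  Gg is a collider here and neither Gg nor any of its descendants is conditioned on, so the collider stays closed — the path is blocked at Gg.
Path 3: Ee → Gg ← Pp → Cc
  Gg is a collider here and neither Gg nor any of its descendants is conditioned on, so the collider stays closed — the path is blocked at Gg.
Path 4: Ee ← Pp → Gg ← Bb → Cc
  Pp is a fork here and Pp is conditioned on, so the path is blocked at Pp.
Path 5: Ee ← Pp ← Aa → Gg ← Bb → Cc
  Pp is a chain here and Pp is conditioned on, so the path is blocked at Pp.
Path 6: Ee ← Pp → Cc
  Pp is a fork here and Pp is conditioned on, so the path is blocked at Pp.
Every path is blocked, so Ee and Cc are d-separated given {Aa, Pp}.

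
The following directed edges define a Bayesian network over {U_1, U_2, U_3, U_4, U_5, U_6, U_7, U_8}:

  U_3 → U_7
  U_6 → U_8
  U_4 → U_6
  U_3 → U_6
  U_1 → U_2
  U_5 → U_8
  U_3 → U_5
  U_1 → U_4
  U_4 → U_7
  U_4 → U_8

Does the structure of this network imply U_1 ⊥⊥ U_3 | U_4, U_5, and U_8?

Enumerating the 5 paths from U_1 to U_3 and testing each for blocking by {U_4, U_5, U_8}:
Path 1: U_1 → U_4 → U_8 ← U_5 ← U_3
  U_4 is a chain here and U_4 is conditioned on, so the path is blocked at U_4.
Path 2: U_1 → U_4 → U_8 ← U_6 ← U_3
  U_4 is a chain here and U_4 is conditioned on, so the path is blocked at U_4.
Path 3: U_1 → U_4 → U_6 → U_8 ← U_5 ← U_3
  U_4 is a chain here and U_4 is conditioned on, so the path is blocked at U_4.
Path 4: U_1 → U_4 → U_6 ← U_3
  U_4 is a chain here and U_4 is conditioned on, so the path is blocked at U_4.
Path 5: U_1 → U_4 → U_7 ← U_3
  U_4 is a chain here and U_4 is conditioned on, so the path is blocked at U_4.
All paths are blocked; U_1 ⊥ U_3 | {U_4, U_5, U_8} holds.

Yes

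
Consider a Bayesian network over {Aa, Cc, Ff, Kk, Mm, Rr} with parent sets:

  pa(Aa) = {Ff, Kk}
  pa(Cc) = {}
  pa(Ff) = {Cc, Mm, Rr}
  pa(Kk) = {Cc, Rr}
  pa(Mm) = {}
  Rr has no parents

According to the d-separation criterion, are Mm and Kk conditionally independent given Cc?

Enumerating the 3 paths from Mm to Kk and testing each for blocking by {Cc}:
Path 1: Mm → Ff → Aa ← Kk
  Aa is a collider here and neither Aa nor any of its descendants is conditioned on, so the collider stays closed — the path is blocked at Aa.
Path 2: Mm → Ff ← Cc → Kk
  Ff is a collider here and neither Ff nor any of its descendants is conditioned on, so the collider stays closed — the path is blocked at Ff.
Path 3: Mm → Ff ← Rr → Kk
  Ff is a collider here and neither Ff nor any of its descendants is conditioned on, so the collider stays closed — the path is blocked at Ff.
Every path is blocked, so Mm and Kk are d-separated given {Cc}.

Yes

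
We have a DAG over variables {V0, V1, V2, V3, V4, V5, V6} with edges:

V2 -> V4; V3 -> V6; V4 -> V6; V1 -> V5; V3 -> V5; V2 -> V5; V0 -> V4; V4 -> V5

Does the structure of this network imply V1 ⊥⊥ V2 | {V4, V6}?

We examine all 3 paths between V1 and V2:
  1. V1 → V5 ← V4 ← V2 — V5:collider[blocks]; V4:chain[blocks] ⇒ blocked
  2. V1 → V5 ← V3 → V6 ← V4 ← V2 — V5:collider[blocks]; V3:fork[open]; V6:collider[open]; V4:chain[blocks] ⇒ blocked
  3. V1 → V5 ← V2 — V5:collider[blocks] ⇒ blocked
Every path is blocked, so V1 and V2 are d-separated given {V4, V6}.

Yes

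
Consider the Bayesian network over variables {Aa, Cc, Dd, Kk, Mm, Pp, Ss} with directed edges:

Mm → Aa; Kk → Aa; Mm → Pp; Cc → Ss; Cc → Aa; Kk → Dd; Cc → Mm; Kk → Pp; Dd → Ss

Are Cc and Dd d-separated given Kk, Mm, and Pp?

Yes

There are 5 undirected paths between Cc and Dd; checking each against the conditioning set {Kk, Mm, Pp}:
Path 1: Cc → Aa ← Kk → Dd
  Aa is a collider here and neither Aa nor any of its descendants is conditioned on, so the collider stays closed — the path is blocked at Aa.
Path 2: Cc → Aa ← Mm → Pp ← Kk → Dd
  Aa is a collider here and neither Aa nor any of its descendants is conditioned on, so the collider stays closed — the path is blocked at Aa.
Path 3: Cc → Ss ← Dd
  Ss is a collider here and neither Ss nor any of its descendants is conditioned on, so the collider stays closed — the path is blocked at Ss.
Path 4: Cc → Mm → Aa ← Kk → Dd
  Mm is a chain here and Mm is conditioned on, so the path is blocked at Mm.
Path 5: Cc → Mm → Pp ← Kk → Dd
  Mm is a chain here and Mm is conditioned on, so the path is blocked at Mm.
Since every path is blocked, d-separation holds.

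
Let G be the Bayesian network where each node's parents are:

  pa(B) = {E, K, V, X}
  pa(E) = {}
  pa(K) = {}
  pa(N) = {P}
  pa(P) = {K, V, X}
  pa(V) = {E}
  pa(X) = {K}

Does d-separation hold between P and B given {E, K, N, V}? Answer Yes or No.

No — P and B are not d-separated given {E, K, N, V}.

There are 6 undirected paths between P and B; checking each against the conditioning set {E, K, N, V}:
  1. P ← X ← K → B — X:chain[open]; K:fork[blocks] ⇒ blocked
  2. P ← X → B — X:fork[open] ⇒ active
  3. P ← K → X → B — K:fork[blocks]; X:chain[open] ⇒ blocked
  4. P ← K → B — K:fork[blocks] ⇒ blocked
  5. P ← V ← E → B — V:chain[blocks]; E:fork[blocks] ⇒ blocked
  6. P ← V → B — V:fork[blocks] ⇒ blocked
Because an active path exists, P and B are not d-separated.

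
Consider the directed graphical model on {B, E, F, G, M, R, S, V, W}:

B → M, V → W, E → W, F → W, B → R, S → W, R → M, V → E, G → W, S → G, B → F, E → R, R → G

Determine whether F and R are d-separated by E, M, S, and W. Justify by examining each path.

Enumerating the 6 paths from F to R and testing each for blocking by {E, M, S, W}:
Path 1: F ← B → R
  B is a fork and B is not conditioned on — no node blocks this path, so it is active.
Path 2: F ← B → M ← R
  B is a fork and B is not conditioned on; M is a collider and M is conditioned on, which opens it — no node blocks this path, so it is active.
Path 3: F → W ← E → R
  E is a fork here and E is conditioned on, so the path is blocked at E.
Path 4: F → W ← G ← R
  W is a collider and W is conditioned on, which opens it; G is a chain and G is not conditioned on — no node blocks this path, so it is active.
Path 5: F → W ← V → E → R
  E is a chain here and E is conditioned on, so the path is blocked at E.
Path 6: F → W ← S → G ← R
  S is a fork here and S is conditioned on, so the path is blocked at S.
At least one path is unblocked, so d-separation fails.

No — F and R are not d-separated given {E, M, S, W}.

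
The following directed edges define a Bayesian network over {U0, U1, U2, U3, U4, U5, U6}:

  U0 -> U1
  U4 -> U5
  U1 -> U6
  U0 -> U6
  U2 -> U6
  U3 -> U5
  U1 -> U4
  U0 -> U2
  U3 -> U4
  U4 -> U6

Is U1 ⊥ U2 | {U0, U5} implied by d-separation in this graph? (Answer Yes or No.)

Yes

Enumerating the 6 paths from U1 to U2 and testing each for blocking by {U0, U5}:
Path 1: U1 → U6 ← U2
  U6 is a collider here and neither U6 nor any of its descendants is conditioned on, so the collider stays closed — the path is blocked at U6.
Path 2: U1 → U6 ← U0 → U2
  U6 is a collider here and neither U6 nor any of its descendants is conditioned on, so the collider stays closed — the path is blocked at U6.
Path 3: U1 ← U0 → U6 ← U2
  U0 is a fork here and U0 is conditioned on, so the path is blocked at U0.
Path 4: U1 ← U0 → U2
  U0 is a fork here and U0 is conditioned on, so the path is blocked at U0.
Path 5: U1 → U4 → U6 ← U2
  U6 is a collider here and neither U6 nor any of its descendants is conditioned on, so the collider stays closed — the path is blocked at U6.
Path 6: U1 → U4 → U6 ← U0 → U2
  U6 is a collider here and neither U6 nor any of its descendants is conditioned on, so the collider stays closed — the path is blocked at U6.
All paths are blocked; U1 ⊥ U2 | {U0, U5} holds.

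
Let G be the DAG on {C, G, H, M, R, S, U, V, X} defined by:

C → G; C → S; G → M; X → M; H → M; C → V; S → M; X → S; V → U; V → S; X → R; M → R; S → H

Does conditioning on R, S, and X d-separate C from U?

No — C and U are not d-separated given {R, S, X}.

There are 6 undirected paths between C and U; checking each against the conditioning set {R, S, X}:
Path 1: C → S ← V → U
  S is a collider and S is conditioned on, which opens it; V is a fork and V is not conditioned on — no node blocks this path, so it is active.
Path 2: C → G → M ← S ← V → U
  S is a chain here and S is conditioned on, so the path is blocked at S.
Path 3: C → G → M ← H ← S ← V → U
  S is a chain here and S is conditioned on, so the path is blocked at S.
Path 4: C → G → M → R ← X → S ← V → U
  X is a fork here and X is conditioned on, so the path is blocked at X.
Path 5: C → G → M ← X → S ← V → U
  X is a fork here and X is conditioned on, so the path is blocked at X.
Path 6: C → V → U
  V is a chain and V is not conditioned on — no node blocks this path, so it is active.
At least one path is unblocked, so d-separation fails.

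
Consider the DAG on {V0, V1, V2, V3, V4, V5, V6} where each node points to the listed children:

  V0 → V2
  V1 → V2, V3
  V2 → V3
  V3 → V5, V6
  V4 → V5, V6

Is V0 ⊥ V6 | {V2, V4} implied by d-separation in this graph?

No — V0 and V6 are not d-separated given {V2, V4}.

4 paths connect V0 and V6; each must be blocked for d-separation to hold:
  1. V0 → V2 ← V1 → V3 → V5 ← V4 → V6 — V2:collider[open]; V1:fork[open]; V3:chain[open]; V5:collider[blocks]; V4:fork[blocks] ⇒ blocked
  2. V0 → V2 ← V1 → V3 → V6 — V2:collider[open]; V1:fork[open]; V3:chain[open] ⇒ active
  3. V0 → V2 → V3 → V5 ← V4 → V6 — V2:chain[blocks]; V3:chain[open]; V5:collider[blocks]; V4:fork[blocks] ⇒ blocked
  4. V0 → V2 → V3 → V6 — V2:chain[blocks]; V3:chain[open] ⇒ blocked
At least one path is unblocked, so d-separation fails.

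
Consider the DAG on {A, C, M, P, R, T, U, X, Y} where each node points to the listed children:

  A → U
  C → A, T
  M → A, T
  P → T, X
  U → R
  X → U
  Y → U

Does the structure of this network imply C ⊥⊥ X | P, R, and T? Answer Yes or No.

Enumerating the 4 paths from C to X and testing each for blocking by {P, R, T}:
Path 1: C → T ← P → X
  P is a fork here and P is conditioned on, so the path is blocked at P.
Path 2: C → T ← M → A → U ← X
  T is a collider and T is conditioned on, which opens it; M is a fork and M is not conditioned on; A is a chain and A is not conditioned on; U is a collider and its descendant R is conditioned on, which opens it — no node blocks this path, so it is active.
Path 3: C → A ← M → T ← P → X
  P is a fork here and P is conditioned on, so the path is blocked at P.
Path 4: C → A → U ← X
  A is a chain and A is not conditioned on; U is a collider and its descendant R is conditioned on, which opens it — no node blocks this path, so it is active.
Since the path C → T ← M → A → U ← X is active, C and X are not d-separated given {P, R, T}.

No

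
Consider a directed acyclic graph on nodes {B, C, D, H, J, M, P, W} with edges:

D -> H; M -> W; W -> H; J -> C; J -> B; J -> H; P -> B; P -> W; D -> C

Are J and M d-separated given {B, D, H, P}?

No

There are 3 undirected paths between J and M; checking each against the conditioning set {B, D, H, P}:
Path 1: J → H ← W ← M
  H is a collider and H is conditioned on, which opens it; W is a chain and W is not conditioned on — no node blocks this path, so it is active.
Path 2: J → B ← P → W ← M
  P is a fork here and P is conditioned on, so the path is blocked at P.
Path 3: J → C ← D → H ← W ← M
  C is a collider here and neither C nor any of its descendants is conditioned on, so the collider stays closed — the path is blocked at C.
Because an active path exists, J and M are not d-separated.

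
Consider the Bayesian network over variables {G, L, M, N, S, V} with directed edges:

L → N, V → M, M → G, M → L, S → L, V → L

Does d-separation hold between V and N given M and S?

No

2 paths connect V and N; each must be blocked for d-separation to hold:
Path 1: V → M → L → N
  M is a chain here and M is conditioned on, so the path is blocked at M.
Path 2: V → L → N
  L is a chain and L is not conditioned on — no node blocks this path, so it is active.
At least one path is unblocked, so d-separation fails.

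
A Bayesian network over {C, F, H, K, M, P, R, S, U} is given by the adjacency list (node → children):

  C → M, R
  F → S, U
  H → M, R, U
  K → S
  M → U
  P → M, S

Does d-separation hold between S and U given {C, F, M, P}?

We examine all 4 paths between S and U:
  1. S ← F → U — F:fork[blocks] ⇒ blocked
  2. S ← P → M ← H → U — P:fork[blocks]; M:collider[open]; H:fork[open] ⇒ blocked
  3. S ← P → M → U — P:fork[blocks]; M:chain[blocks] ⇒ blocked
  4. S ← P → M ← C → R ← H → U — P:fork[blocks]; M:collider[open]; C:fork[blocks]; R:collider[blocks]; H:fork[open] ⇒ blocked
Since every path is blocked, d-separation holds.

Yes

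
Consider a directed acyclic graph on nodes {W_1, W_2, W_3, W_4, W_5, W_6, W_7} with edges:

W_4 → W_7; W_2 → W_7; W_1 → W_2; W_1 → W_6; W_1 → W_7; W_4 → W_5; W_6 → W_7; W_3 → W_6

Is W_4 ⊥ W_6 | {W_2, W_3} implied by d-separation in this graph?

Yes

3 paths connect W_4 and W_6; each must be blocked for d-separation to hold:
  1. W_4 → W_7 ← W_2 ← W_1 → W_6 — W_7:collider[blocks]; W_2:chain[blocks]; W_1:fork[open] ⇒ blocked
  2. W_4 → W_7 ← W_6 — W_7:collider[blocks] ⇒ blocked
  3. W_4 → W_7 ← W_1 → W_6 — W_7:collider[blocks]; W_1:fork[open] ⇒ blocked
All paths are blocked; W_4 ⊥ W_6 | {W_2, W_3} holds.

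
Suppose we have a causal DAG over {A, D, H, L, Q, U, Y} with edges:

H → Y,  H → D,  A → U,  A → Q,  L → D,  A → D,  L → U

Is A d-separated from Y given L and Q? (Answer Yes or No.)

We examine all 2 paths between A and Y:
Path 1: A → D ← H → Y
  D is a collider here and neither D nor any of its descendants is conditioned on, so the collider stays closed — the path is blocked at D.
Path 2: A → U ← L → D ← H → Y
  U is a collider here and neither U nor any of its descendants is conditioned on, so the collider stays closed — the path is blocked at U.
Since every path is blocked, d-separation holds.

Yes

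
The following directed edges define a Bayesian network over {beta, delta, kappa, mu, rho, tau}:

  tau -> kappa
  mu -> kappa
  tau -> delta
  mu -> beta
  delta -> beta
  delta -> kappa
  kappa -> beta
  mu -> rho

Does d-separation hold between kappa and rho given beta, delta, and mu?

4 paths connect kappa and rho; each must be blocked for d-separation to hold:
Path 1: kappa → beta ← mu → rho
  mu is a fork here and mu is conditioned on, so the path is blocked at mu.
Path 2: kappa ← tau → delta → beta ← mu → rho
  delta is a chain here and delta is conditioned on, so the path is blocked at delta.
Path 3: kappa ← delta → beta ← mu → rho
  delta is a fork here and delta is conditioned on, so the path is blocked at delta.
Path 4: kappa ← mu → rho
  mu is a fork here and mu is conditioned on, so the path is blocked at mu.
All paths are blocked; kappa ⊥ rho | {beta, delta, mu} holds.

Yes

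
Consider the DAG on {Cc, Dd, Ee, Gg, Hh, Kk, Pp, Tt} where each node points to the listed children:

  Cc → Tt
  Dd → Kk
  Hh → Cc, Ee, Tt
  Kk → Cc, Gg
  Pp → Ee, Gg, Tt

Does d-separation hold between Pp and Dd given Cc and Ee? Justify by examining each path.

No — Pp and Dd are not d-separated given {Cc, Ee}.

Enumerating the 5 paths from Pp to Dd and testing each for blocking by {Cc, Ee}:
Path 1: Pp → Gg ← Kk ← Dd
  Gg is a collider here and neither Gg nor any of its descendants is conditioned on, so the collider stays closed — the path is blocked at Gg.
Path 2: Pp → Ee ← Hh → Cc ← Kk ← Dd
  Ee is a collider and Ee is conditioned on, which opens it; Hh is a fork and Hh is not conditioned on; Cc is a collider and Cc is conditioned on, which opens it; Kk is a chain and Kk is not conditioned on — no node blocks this path, so it is active.
Path 3: Pp → Ee ← Hh → Tt ← Cc ← Kk ← Dd
  Tt is a collider here and neither Tt nor any of its descendants is conditioned on, so the collider stays closed — the path is blocked at Tt.
Path 4: Pp → Tt ← Cc ← Kk ← Dd
  Tt is a collider here and neither Tt nor any of its descendants is conditioned on, so the collider stays closed — the path is blocked at Tt.
Path 5: Pp → Tt ← Hh → Cc ← Kk ← Dd
  Tt is a collider here and neither Tt nor any of its descendants is conditioned on, so the collider stays closed — the path is blocked at Tt.
At least one path is unblocked, so d-separation fails.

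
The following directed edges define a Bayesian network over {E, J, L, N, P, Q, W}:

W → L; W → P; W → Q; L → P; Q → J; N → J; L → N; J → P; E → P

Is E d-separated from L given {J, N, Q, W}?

Yes

There are 5 undirected paths between E and L; checking each against the conditioning set {J, N, Q, W}:
Path 1: E → P ← J ← N ← L
  P is a collider here and neither P nor any of its descendants is conditioned on, so the collider stays closed — the path is blocked at P.
Path 2: E → P ← J ← Q ← W → L
  P is a collider here and neither P nor any of its descendants is conditioned on, so the collider stays closed — the path is blocked at P.
Path 3: E → P ← L
  P is a collider here and neither P nor any of its descendants is conditioned on, so the collider stays closed — the path is blocked at P.
Path 4: E → P ← W → Q → J ← N ← L
  P is a collider here and neither P nor any of its descendants is conditioned on, so the collider stays closed — the path is blocked at P.
Path 5: E → P ← W → L
  P is a collider here and neither P nor any of its descendants is conditioned on, so the collider stays closed — the path is blocked at P.
Since every path is blocked, d-separation holds.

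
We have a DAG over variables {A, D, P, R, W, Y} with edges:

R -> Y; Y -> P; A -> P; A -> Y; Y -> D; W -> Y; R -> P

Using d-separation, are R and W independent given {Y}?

There are 3 undirected paths between R and W; checking each against the conditioning set {Y}:
Path 1: R → P ← A → Y ← W
  P is a collider here and neither P nor any of its descendants is conditioned on, so the collider stays closed — the path is blocked at P.
Path 2: R → P ← Y ← W
  P is a collider here and neither P nor any of its descendants is conditioned on, so the collider stays closed — the path is blocked at P.
Path 3: R → Y ← W
  Y is a collider and Y is conditioned on, which opens it — no node blocks this path, so it is active.
At least one path is unblocked, so d-separation fails.

No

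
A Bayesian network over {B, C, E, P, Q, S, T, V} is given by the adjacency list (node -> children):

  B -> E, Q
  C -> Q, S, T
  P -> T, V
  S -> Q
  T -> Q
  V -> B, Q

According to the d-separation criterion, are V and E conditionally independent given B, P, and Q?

Yes

We examine all 5 paths between V and E:
  1. V → Q ← B → E — Q:collider[open]; B:fork[blocks] ⇒ blocked
  2. V ← P → T → Q ← B → E — P:fork[blocks]; T:chain[open]; Q:collider[open]; B:fork[blocks] ⇒ blocked
  3. V ← P → T ← C → Q ← B → E — P:fork[blocks]; T:collider[open]; C:fork[open]; Q:collider[open]; B:fork[blocks] ⇒ blocked
  4. V ← P → T ← C → S → Q ← B → E — P:fork[blocks]; T:collider[open]; C:fork[open]; S:chain[open]; Q:collider[open]; B:fork[blocks] ⇒ blocked
  5. V → B → E — B:chain[blocks] ⇒ blocked
Every path is blocked, so V and E are d-separated given {B, P, Q}.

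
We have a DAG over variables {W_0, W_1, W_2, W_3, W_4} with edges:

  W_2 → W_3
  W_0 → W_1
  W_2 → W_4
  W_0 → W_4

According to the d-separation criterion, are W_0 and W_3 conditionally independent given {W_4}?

No — W_0 and W_3 are not d-separated given {W_4}.

The only undirected path from W_0 to W_3 is:
Path 1: W_0 → W_4 ← W_2 → W_3
  W_4 is a collider and W_4 is conditioned on, which opens it; W_2 is a fork and W_2 is not conditioned on — no node blocks this path, so it is active.
Since the path W_0 → W_4 ← W_2 → W_3 is active, W_0 and W_3 are not d-separated given {W_4}.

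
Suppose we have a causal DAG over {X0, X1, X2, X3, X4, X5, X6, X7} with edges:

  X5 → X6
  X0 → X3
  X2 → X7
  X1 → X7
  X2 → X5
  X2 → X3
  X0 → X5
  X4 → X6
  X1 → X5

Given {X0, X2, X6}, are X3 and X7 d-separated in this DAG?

Yes

4 paths connect X3 and X7; each must be blocked for d-separation to hold:
Path 1: X3 ← X2 → X7
  X2 is a fork here and X2 is conditioned on, so the path is blocked at X2.
Path 2: X3 ← X2 → X5 ← X1 → X7
  X2 is a fork here and X2 is conditioned on, so the path is blocked at X2.
Path 3: X3 ← X0 → X5 ← X2 → X7
  X0 is a fork here and X0 is conditioned on, so the path is blocked at X0.
Path 4: X3 ← X0 → X5 ← X1 → X7
  X0 is a fork here and X0 is conditioned on, so the path is blocked at X0.
All paths are blocked; X3 ⊥ X7 | {X0, X2, X6} holds.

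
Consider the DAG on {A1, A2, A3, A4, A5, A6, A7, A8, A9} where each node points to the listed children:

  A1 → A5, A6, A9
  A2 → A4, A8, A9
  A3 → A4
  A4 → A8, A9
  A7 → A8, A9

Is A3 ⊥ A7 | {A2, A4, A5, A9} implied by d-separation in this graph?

Yes

We examine all 6 paths between A3 and A7:
Path 1: A3 → A4 → A9 ← A7
  A4 is a chain here and A4 is conditioned on, so the path is blocked at A4.
Path 2: A3 → A4 → A9 ← A2 → A8 ← A7
  A4 is a chain here and A4 is conditioned on, so the path is blocked at A4.
Path 3: A3 → A4 ← A2 → A9 ← A7
  A2 is a fork here and A2 is conditioned on, so the path is blocked at A2.
Path 4: A3 → A4 ← A2 → A8 ← A7
  A2 is a fork here and A2 is conditioned on, so the path is blocked at A2.
Path 5: A3 → A4 → A8 ← A7
  A4 is a chain here and A4 is conditioned on, so the path is blocked at A4.
Path 6: A3 → A4 → A8 ← A2 → A9 ← A7
  A4 is a chain here and A4 is conditioned on, so the path is blocked at A4.
All paths are blocked; A3 ⊥ A7 | {A2, A4, A5, A9} holds.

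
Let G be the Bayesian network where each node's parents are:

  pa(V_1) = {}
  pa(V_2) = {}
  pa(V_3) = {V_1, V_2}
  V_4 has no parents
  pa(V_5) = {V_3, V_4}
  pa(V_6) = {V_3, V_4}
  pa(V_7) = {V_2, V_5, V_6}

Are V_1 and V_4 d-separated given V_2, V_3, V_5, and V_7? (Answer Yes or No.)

Enumerating the 6 paths from V_1 to V_4 and testing each for blocking by {V_2, V_3, V_5, V_7}:
  1. V_1 → V_3 → V_6 → V_7 ← V_5 ← V_4 — V_3:chain[blocks]; V_6:chain[open]; V_7:collider[open]; V_5:chain[blocks] ⇒ blocked
  2. V_1 → V_3 → V_6 ← V_4 — V_3:chain[blocks]; V_6:collider[open] ⇒ blocked
  3. V_1 → V_3 → V_5 → V_7 ← V_6 ← V_4 — V_3:chain[blocks]; V_5:chain[blocks]; V_7:collider[open]; V_6:chain[open] ⇒ blocked
  4. V_1 → V_3 → V_5 ← V_4 — V_3:chain[blocks]; V_5:collider[open] ⇒ blocked
  5. V_1 → V_3 ← V_2 → V_7 ← V_6 ← V_4 — V_3:collider[open]; V_2:fork[blocks]; V_7:collider[open]; V_6:chain[open] ⇒ blocked
  6. V_1 → V_3 ← V_2 → V_7 ← V_5 ← V_4 — V_3:collider[open]; V_2:fork[blocks]; V_7:collider[open]; V_5:chain[blocks] ⇒ blocked
Every path is blocked, so V_1 and V_4 are d-separated given {V_2, V_3, V_5, V_7}.

Yes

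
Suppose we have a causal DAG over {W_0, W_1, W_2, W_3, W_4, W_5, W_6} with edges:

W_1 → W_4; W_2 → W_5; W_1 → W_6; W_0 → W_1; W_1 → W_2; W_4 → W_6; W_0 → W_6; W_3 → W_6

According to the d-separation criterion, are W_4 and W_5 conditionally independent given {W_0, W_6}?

3 paths connect W_4 and W_5; each must be blocked for d-separation to hold:
Path 1: W_4 → W_6 ← W_0 → W_1 → W_2 → W_5
  W_0 is a fork here and W_0 is conditioned on, so the path is blocked at W_0.
Path 2: W_4 → W_6 ← W_1 → W_2 → W_5
  W_6 is a collider and W_6 is conditioned on, which opens it; W_1 is a fork and W_1 is not conditioned on; W_2 is a chain and W_2 is not conditioned on — no node blocks this path, so it is active.
Path 3: W_4 ← W_1 → W_2 → W_5
  W_1 is a fork and W_1 is not conditioned on; W_2 is a chain and W_2 is not conditioned on — no node blocks this path, so it is active.
At least one path is unblocked, so d-separation fails.

No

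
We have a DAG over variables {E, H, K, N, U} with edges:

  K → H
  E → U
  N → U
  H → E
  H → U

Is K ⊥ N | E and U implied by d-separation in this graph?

No

There are 2 undirected paths between K and N; checking each against the conditioning set {E, U}:
Path 1: K → H → U ← N
  H is a chain and H is not conditioned on; U is a collider and U is conditioned on, which opens it — no node blocks this path, so it is active.
Path 2: K → H → E → U ← N
  E is a chain here and E is conditioned on, so the path is blocked at E.
Because an active path exists, K and N are not d-separated.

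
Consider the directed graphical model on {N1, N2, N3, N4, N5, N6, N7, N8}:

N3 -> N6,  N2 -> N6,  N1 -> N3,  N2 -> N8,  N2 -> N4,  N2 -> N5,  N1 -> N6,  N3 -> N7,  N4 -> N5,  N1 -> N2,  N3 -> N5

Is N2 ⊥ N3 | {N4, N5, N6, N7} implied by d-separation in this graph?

6 paths connect N2 and N3; each must be blocked for d-separation to hold:
Path 1: N2 ← N1 → N3
  N1 is a fork and N1 is not conditioned on — no node blocks this path, so it is active.
Path 2: N2 ← N1 → N6 ← N3
  N1 is a fork and N1 is not conditioned on; N6 is a collider and N6 is conditioned on, which opens it — no node blocks this path, so it is active.
Path 3: N2 → N5 ← N3
  N5 is a collider and N5 is conditioned on, which opens it — no node blocks this path, so it is active.
Path 4: N2 → N4 → N5 ← N3
  N4 is a chain here and N4 is conditioned on, so the path is blocked at N4.
Path 5: N2 → N6 ← N3
  N6 is a collider and N6 is conditioned on, which opens it — no node blocks this path, so it is active.
Path 6: N2 → N6 ← N1 → N3
  N6 is a collider and N6 is conditioned on, which opens it; N1 is a fork and N1 is not conditioned on — no node blocks this path, so it is active.
Since the path N2 ← N1 → N3 is active, N2 and N3 are not d-separated given {N4, N5, N6, N7}.

No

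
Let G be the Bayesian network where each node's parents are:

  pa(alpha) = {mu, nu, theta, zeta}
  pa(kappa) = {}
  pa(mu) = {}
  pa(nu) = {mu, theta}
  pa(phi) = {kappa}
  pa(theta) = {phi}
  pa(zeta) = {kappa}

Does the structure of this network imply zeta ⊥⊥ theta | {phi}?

Yes

Enumerating the 4 paths from zeta to theta and testing each for blocking by {phi}:
Path 1: zeta ← kappa → phi → theta
  phi is a chain here and phi is conditioned on, so the path is blocked at phi.
Path 2: zeta → alpha ← mu → nu ← theta
  alpha is a collider here and neither alpha nor any of its descendants is conditioned on, so the collider stays closed — the path is blocked at alpha.
Path 3: zeta → alpha ← nu ← theta
  alpha is a collider here and neither alpha nor any of its descendants is conditioned on, so the collider stays closed — the path is blocked at alpha.
Path 4: zeta → alpha ← theta
  alpha is a collider here and neither alpha nor any of its descendants is conditioned on, so the collider stays closed — the path is blocked at alpha.
Since every path is blocked, d-separation holds.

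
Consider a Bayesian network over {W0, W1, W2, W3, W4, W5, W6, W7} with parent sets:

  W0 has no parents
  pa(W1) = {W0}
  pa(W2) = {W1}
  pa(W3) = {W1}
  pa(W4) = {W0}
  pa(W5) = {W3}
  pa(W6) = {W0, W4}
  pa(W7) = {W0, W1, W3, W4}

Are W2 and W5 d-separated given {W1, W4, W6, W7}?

Yes — W2 and W5 are d-separated given {W1, W4, W6, W7}.

There are 5 undirected paths between W2 and W5; checking each against the conditioning set {W1, W4, W6, W7}:
Path 1: W2 ← W1 → W3 → W5
  W1 is a fork here and W1 is conditioned on, so the path is blocked at W1.
Path 2: W2 ← W1 ← W0 → W6 ← W4 → W7 ← W3 → W5
  W1 is a chain here and W1 is conditioned on, so the path is blocked at W1.
Path 3: W2 ← W1 ← W0 → W4 → W7 ← W3 → W5
  W1 is a chain here and W1 is conditioned on, so the path is blocked at W1.
Path 4: W2 ← W1 ← W0 → W7 ← W3 → W5
  W1 is a chain here and W1 is conditioned on, so the path is blocked at W1.
Path 5: W2 ← W1 → W7 ← W3 → W5
  W1 is a fork here and W1 is conditioned on, so the path is blocked at W1.
Every path is blocked, so W2 and W5 are d-separated given {W1, W4, W6, W7}.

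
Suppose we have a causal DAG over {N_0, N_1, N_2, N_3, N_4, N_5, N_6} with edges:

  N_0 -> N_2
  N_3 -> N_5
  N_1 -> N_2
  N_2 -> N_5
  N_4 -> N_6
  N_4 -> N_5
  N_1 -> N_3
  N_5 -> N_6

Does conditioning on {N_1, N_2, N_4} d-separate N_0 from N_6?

Enumerating the 4 paths from N_0 to N_6 and testing each for blocking by {N_1, N_2, N_4}:
  1. N_0 → N_2 ← N_1 → N_3 → N_5 ← N_4 → N_6 — N_2:collider[open]; N_1:fork[blocks]; N_3:chain[open]; N_5:collider[blocks]; N_4:fork[blocks] ⇒ blocked
  2. N_0 → N_2 ← N_1 → N_3 → N_5 → N_6 — N_2:collider[open]; N_1:fork[blocks]; N_3:chain[open]; N_5:chain[open] ⇒ blocked
  3. N_0 → N_2 → N_5 ← N_4 → N_6 — N_2:chain[blocks]; N_5:collider[blocks]; N_4:fork[blocks] ⇒ blocked
  4. N_0 → N_2 → N_5 → N_6 — N_2:chain[blocks]; N_5:chain[open] ⇒ blocked
Since every path is blocked, d-separation holds.

Yes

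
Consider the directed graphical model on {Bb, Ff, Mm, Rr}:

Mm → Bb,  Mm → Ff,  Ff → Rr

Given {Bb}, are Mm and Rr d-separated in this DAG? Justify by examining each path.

No

There is one path between Mm and Rr:
Path 1: Mm → Ff → Rr
  Ff is a chain and Ff is not conditioned on — no node blocks this path, so it is active.
Because an active path exists, Mm and Rr are not d-separated.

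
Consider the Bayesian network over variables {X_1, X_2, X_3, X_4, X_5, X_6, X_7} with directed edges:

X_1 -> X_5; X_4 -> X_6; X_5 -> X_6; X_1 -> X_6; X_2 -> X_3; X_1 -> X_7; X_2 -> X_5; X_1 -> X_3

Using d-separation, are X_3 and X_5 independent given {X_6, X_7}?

Enumerating the 3 paths from X_3 to X_5 and testing each for blocking by {X_6, X_7}:
Path 1: X_3 ← X_1 → X_5
  X_1 is a fork and X_1 is not conditioned on — no node blocks this path, so it is active.
Path 2: X_3 ← X_1 → X_6 ← X_5
  X_1 is a fork and X_1 is not conditioned on; X_6 is a collider and X_6 is conditioned on, which opens it — no node blocks this path, so it is active.
Path 3: X_3 ← X_2 → X_5
  X_2 is a fork and X_2 is not conditioned on — no node blocks this path, so it is active.
Because an active path exists, X_3 and X_5 are not d-separated.

No — X_3 and X_5 are not d-separated given {X_6, X_7}.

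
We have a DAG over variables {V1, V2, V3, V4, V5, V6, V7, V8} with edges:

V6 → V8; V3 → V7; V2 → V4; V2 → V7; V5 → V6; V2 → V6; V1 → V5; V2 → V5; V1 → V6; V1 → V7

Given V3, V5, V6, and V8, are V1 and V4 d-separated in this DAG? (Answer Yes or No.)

Enumerating the 5 paths from V1 to V4 and testing each for blocking by {V3, V5, V6, V8}:
  1. V1 → V7 ← V2 → V4 — V7:collider[blocks]; V2:fork[open] ⇒ blocked
  2. V1 → V6 ← V2 → V4 — V6:collider[open]; V2:fork[open] ⇒ active
  3. V1 → V6 ← V5 ← V2 → V4 — V6:collider[open]; V5:chain[blocks]; V2:fork[open] ⇒ blocked
  4. V1 → V5 → V6 ← V2 → V4 — V5:chain[blocks]; V6:collider[open]; V2:fork[open] ⇒ blocked
  5. V1 → V5 ← V2 → V4 — V5:collider[open]; V2:fork[open] ⇒ active
At least one path is unblocked, so d-separation fails.

No — V1 and V4 are not d-separated given {V3, V5, V6, V8}.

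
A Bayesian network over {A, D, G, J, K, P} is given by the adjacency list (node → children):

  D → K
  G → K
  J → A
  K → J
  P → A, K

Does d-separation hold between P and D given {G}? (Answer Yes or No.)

There are 2 undirected paths between P and D; checking each against the conditioning set {G}:
Path 1: P → A ← J ← K ← D
  A is a collider here and neither A nor any of its descendants is conditioned on, so the collider stays closed — the path is blocked at A.
Path 2: P → K ← D
  K is a collider here and neither K nor any of its descendants is conditioned on, so the collider stays closed — the path is blocked at K.
All paths are blocked; P ⊥ D | {G} holds.

Yes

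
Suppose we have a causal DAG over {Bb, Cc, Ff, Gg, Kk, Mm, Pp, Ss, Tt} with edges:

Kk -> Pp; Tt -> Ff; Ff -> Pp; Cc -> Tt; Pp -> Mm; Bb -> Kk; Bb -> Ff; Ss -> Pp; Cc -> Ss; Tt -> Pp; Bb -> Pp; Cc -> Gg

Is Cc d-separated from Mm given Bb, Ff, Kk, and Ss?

No

There are 5 undirected paths between Cc and Mm; checking each against the conditioning set {Bb, Ff, Kk, Ss}:
Path 1: Cc → Ss → Pp → Mm
  Ss is a chain here and Ss is conditioned on, so the path is blocked at Ss.
Path 2: Cc → Tt → Ff ← Bb → Pp → Mm
  Bb is a fork here and Bb is conditioned on, so the path is blocked at Bb.
Path 3: Cc → Tt → Ff ← Bb → Kk → Pp → Mm
  Bb is a fork here and Bb is conditioned on, so the path is blocked at Bb.
Path 4: Cc → Tt → Ff → Pp → Mm
  Ff is a chain here and Ff is conditioned on, so the path is blocked at Ff.
Path 5: Cc → Tt → Pp → Mm
  Tt is a chain and Tt is not conditioned on; Pp is a chain and Pp is not conditioned on — no node blocks this path, so it is active.
Because an active path exists, Cc and Mm are not d-separated.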